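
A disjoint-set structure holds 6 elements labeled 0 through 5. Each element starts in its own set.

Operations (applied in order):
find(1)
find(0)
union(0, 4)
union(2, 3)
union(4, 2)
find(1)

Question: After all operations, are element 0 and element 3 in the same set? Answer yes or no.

Answer: yes

Derivation:
Step 1: find(1) -> no change; set of 1 is {1}
Step 2: find(0) -> no change; set of 0 is {0}
Step 3: union(0, 4) -> merged; set of 0 now {0, 4}
Step 4: union(2, 3) -> merged; set of 2 now {2, 3}
Step 5: union(4, 2) -> merged; set of 4 now {0, 2, 3, 4}
Step 6: find(1) -> no change; set of 1 is {1}
Set of 0: {0, 2, 3, 4}; 3 is a member.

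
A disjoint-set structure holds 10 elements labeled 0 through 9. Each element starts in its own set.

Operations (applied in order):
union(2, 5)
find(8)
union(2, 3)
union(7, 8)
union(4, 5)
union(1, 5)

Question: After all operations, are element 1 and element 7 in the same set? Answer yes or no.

Answer: no

Derivation:
Step 1: union(2, 5) -> merged; set of 2 now {2, 5}
Step 2: find(8) -> no change; set of 8 is {8}
Step 3: union(2, 3) -> merged; set of 2 now {2, 3, 5}
Step 4: union(7, 8) -> merged; set of 7 now {7, 8}
Step 5: union(4, 5) -> merged; set of 4 now {2, 3, 4, 5}
Step 6: union(1, 5) -> merged; set of 1 now {1, 2, 3, 4, 5}
Set of 1: {1, 2, 3, 4, 5}; 7 is not a member.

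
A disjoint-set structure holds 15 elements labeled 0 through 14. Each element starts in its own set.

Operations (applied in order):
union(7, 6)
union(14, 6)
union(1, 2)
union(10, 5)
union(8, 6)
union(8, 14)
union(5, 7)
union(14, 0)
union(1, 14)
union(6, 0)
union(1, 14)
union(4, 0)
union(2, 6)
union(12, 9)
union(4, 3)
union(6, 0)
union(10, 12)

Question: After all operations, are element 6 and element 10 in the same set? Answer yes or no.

Step 1: union(7, 6) -> merged; set of 7 now {6, 7}
Step 2: union(14, 6) -> merged; set of 14 now {6, 7, 14}
Step 3: union(1, 2) -> merged; set of 1 now {1, 2}
Step 4: union(10, 5) -> merged; set of 10 now {5, 10}
Step 5: union(8, 6) -> merged; set of 8 now {6, 7, 8, 14}
Step 6: union(8, 14) -> already same set; set of 8 now {6, 7, 8, 14}
Step 7: union(5, 7) -> merged; set of 5 now {5, 6, 7, 8, 10, 14}
Step 8: union(14, 0) -> merged; set of 14 now {0, 5, 6, 7, 8, 10, 14}
Step 9: union(1, 14) -> merged; set of 1 now {0, 1, 2, 5, 6, 7, 8, 10, 14}
Step 10: union(6, 0) -> already same set; set of 6 now {0, 1, 2, 5, 6, 7, 8, 10, 14}
Step 11: union(1, 14) -> already same set; set of 1 now {0, 1, 2, 5, 6, 7, 8, 10, 14}
Step 12: union(4, 0) -> merged; set of 4 now {0, 1, 2, 4, 5, 6, 7, 8, 10, 14}
Step 13: union(2, 6) -> already same set; set of 2 now {0, 1, 2, 4, 5, 6, 7, 8, 10, 14}
Step 14: union(12, 9) -> merged; set of 12 now {9, 12}
Step 15: union(4, 3) -> merged; set of 4 now {0, 1, 2, 3, 4, 5, 6, 7, 8, 10, 14}
Step 16: union(6, 0) -> already same set; set of 6 now {0, 1, 2, 3, 4, 5, 6, 7, 8, 10, 14}
Step 17: union(10, 12) -> merged; set of 10 now {0, 1, 2, 3, 4, 5, 6, 7, 8, 9, 10, 12, 14}
Set of 6: {0, 1, 2, 3, 4, 5, 6, 7, 8, 9, 10, 12, 14}; 10 is a member.

Answer: yes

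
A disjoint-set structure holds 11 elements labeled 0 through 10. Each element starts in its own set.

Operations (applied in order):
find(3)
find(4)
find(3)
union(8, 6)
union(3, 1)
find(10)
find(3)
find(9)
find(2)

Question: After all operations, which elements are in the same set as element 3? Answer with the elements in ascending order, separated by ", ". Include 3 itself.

Step 1: find(3) -> no change; set of 3 is {3}
Step 2: find(4) -> no change; set of 4 is {4}
Step 3: find(3) -> no change; set of 3 is {3}
Step 4: union(8, 6) -> merged; set of 8 now {6, 8}
Step 5: union(3, 1) -> merged; set of 3 now {1, 3}
Step 6: find(10) -> no change; set of 10 is {10}
Step 7: find(3) -> no change; set of 3 is {1, 3}
Step 8: find(9) -> no change; set of 9 is {9}
Step 9: find(2) -> no change; set of 2 is {2}
Component of 3: {1, 3}

Answer: 1, 3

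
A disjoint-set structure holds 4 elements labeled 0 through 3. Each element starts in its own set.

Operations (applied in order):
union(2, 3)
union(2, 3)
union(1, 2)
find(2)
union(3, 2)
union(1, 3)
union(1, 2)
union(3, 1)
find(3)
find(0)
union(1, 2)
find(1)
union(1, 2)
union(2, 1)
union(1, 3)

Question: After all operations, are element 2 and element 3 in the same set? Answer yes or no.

Step 1: union(2, 3) -> merged; set of 2 now {2, 3}
Step 2: union(2, 3) -> already same set; set of 2 now {2, 3}
Step 3: union(1, 2) -> merged; set of 1 now {1, 2, 3}
Step 4: find(2) -> no change; set of 2 is {1, 2, 3}
Step 5: union(3, 2) -> already same set; set of 3 now {1, 2, 3}
Step 6: union(1, 3) -> already same set; set of 1 now {1, 2, 3}
Step 7: union(1, 2) -> already same set; set of 1 now {1, 2, 3}
Step 8: union(3, 1) -> already same set; set of 3 now {1, 2, 3}
Step 9: find(3) -> no change; set of 3 is {1, 2, 3}
Step 10: find(0) -> no change; set of 0 is {0}
Step 11: union(1, 2) -> already same set; set of 1 now {1, 2, 3}
Step 12: find(1) -> no change; set of 1 is {1, 2, 3}
Step 13: union(1, 2) -> already same set; set of 1 now {1, 2, 3}
Step 14: union(2, 1) -> already same set; set of 2 now {1, 2, 3}
Step 15: union(1, 3) -> already same set; set of 1 now {1, 2, 3}
Set of 2: {1, 2, 3}; 3 is a member.

Answer: yes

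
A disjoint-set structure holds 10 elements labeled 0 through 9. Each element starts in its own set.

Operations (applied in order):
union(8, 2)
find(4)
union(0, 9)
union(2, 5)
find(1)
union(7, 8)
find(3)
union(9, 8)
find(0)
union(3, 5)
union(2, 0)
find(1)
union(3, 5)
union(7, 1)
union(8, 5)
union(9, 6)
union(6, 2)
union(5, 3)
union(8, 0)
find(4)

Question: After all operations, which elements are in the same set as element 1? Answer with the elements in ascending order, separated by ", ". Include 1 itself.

Step 1: union(8, 2) -> merged; set of 8 now {2, 8}
Step 2: find(4) -> no change; set of 4 is {4}
Step 3: union(0, 9) -> merged; set of 0 now {0, 9}
Step 4: union(2, 5) -> merged; set of 2 now {2, 5, 8}
Step 5: find(1) -> no change; set of 1 is {1}
Step 6: union(7, 8) -> merged; set of 7 now {2, 5, 7, 8}
Step 7: find(3) -> no change; set of 3 is {3}
Step 8: union(9, 8) -> merged; set of 9 now {0, 2, 5, 7, 8, 9}
Step 9: find(0) -> no change; set of 0 is {0, 2, 5, 7, 8, 9}
Step 10: union(3, 5) -> merged; set of 3 now {0, 2, 3, 5, 7, 8, 9}
Step 11: union(2, 0) -> already same set; set of 2 now {0, 2, 3, 5, 7, 8, 9}
Step 12: find(1) -> no change; set of 1 is {1}
Step 13: union(3, 5) -> already same set; set of 3 now {0, 2, 3, 5, 7, 8, 9}
Step 14: union(7, 1) -> merged; set of 7 now {0, 1, 2, 3, 5, 7, 8, 9}
Step 15: union(8, 5) -> already same set; set of 8 now {0, 1, 2, 3, 5, 7, 8, 9}
Step 16: union(9, 6) -> merged; set of 9 now {0, 1, 2, 3, 5, 6, 7, 8, 9}
Step 17: union(6, 2) -> already same set; set of 6 now {0, 1, 2, 3, 5, 6, 7, 8, 9}
Step 18: union(5, 3) -> already same set; set of 5 now {0, 1, 2, 3, 5, 6, 7, 8, 9}
Step 19: union(8, 0) -> already same set; set of 8 now {0, 1, 2, 3, 5, 6, 7, 8, 9}
Step 20: find(4) -> no change; set of 4 is {4}
Component of 1: {0, 1, 2, 3, 5, 6, 7, 8, 9}

Answer: 0, 1, 2, 3, 5, 6, 7, 8, 9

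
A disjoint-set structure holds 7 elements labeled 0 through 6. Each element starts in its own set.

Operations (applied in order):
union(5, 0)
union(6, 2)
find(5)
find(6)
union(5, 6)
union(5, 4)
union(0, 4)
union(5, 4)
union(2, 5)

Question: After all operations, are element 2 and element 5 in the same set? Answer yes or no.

Answer: yes

Derivation:
Step 1: union(5, 0) -> merged; set of 5 now {0, 5}
Step 2: union(6, 2) -> merged; set of 6 now {2, 6}
Step 3: find(5) -> no change; set of 5 is {0, 5}
Step 4: find(6) -> no change; set of 6 is {2, 6}
Step 5: union(5, 6) -> merged; set of 5 now {0, 2, 5, 6}
Step 6: union(5, 4) -> merged; set of 5 now {0, 2, 4, 5, 6}
Step 7: union(0, 4) -> already same set; set of 0 now {0, 2, 4, 5, 6}
Step 8: union(5, 4) -> already same set; set of 5 now {0, 2, 4, 5, 6}
Step 9: union(2, 5) -> already same set; set of 2 now {0, 2, 4, 5, 6}
Set of 2: {0, 2, 4, 5, 6}; 5 is a member.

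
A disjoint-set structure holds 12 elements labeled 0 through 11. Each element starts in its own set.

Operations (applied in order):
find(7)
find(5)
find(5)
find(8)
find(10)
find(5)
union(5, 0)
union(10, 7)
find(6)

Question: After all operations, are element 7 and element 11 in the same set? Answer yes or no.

Step 1: find(7) -> no change; set of 7 is {7}
Step 2: find(5) -> no change; set of 5 is {5}
Step 3: find(5) -> no change; set of 5 is {5}
Step 4: find(8) -> no change; set of 8 is {8}
Step 5: find(10) -> no change; set of 10 is {10}
Step 6: find(5) -> no change; set of 5 is {5}
Step 7: union(5, 0) -> merged; set of 5 now {0, 5}
Step 8: union(10, 7) -> merged; set of 10 now {7, 10}
Step 9: find(6) -> no change; set of 6 is {6}
Set of 7: {7, 10}; 11 is not a member.

Answer: no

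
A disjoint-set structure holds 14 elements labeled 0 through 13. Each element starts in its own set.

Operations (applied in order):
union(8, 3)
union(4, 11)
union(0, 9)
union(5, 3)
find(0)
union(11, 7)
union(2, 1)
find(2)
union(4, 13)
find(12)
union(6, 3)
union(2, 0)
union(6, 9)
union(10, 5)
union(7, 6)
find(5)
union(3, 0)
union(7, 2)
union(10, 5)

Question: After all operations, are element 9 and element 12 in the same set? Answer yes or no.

Step 1: union(8, 3) -> merged; set of 8 now {3, 8}
Step 2: union(4, 11) -> merged; set of 4 now {4, 11}
Step 3: union(0, 9) -> merged; set of 0 now {0, 9}
Step 4: union(5, 3) -> merged; set of 5 now {3, 5, 8}
Step 5: find(0) -> no change; set of 0 is {0, 9}
Step 6: union(11, 7) -> merged; set of 11 now {4, 7, 11}
Step 7: union(2, 1) -> merged; set of 2 now {1, 2}
Step 8: find(2) -> no change; set of 2 is {1, 2}
Step 9: union(4, 13) -> merged; set of 4 now {4, 7, 11, 13}
Step 10: find(12) -> no change; set of 12 is {12}
Step 11: union(6, 3) -> merged; set of 6 now {3, 5, 6, 8}
Step 12: union(2, 0) -> merged; set of 2 now {0, 1, 2, 9}
Step 13: union(6, 9) -> merged; set of 6 now {0, 1, 2, 3, 5, 6, 8, 9}
Step 14: union(10, 5) -> merged; set of 10 now {0, 1, 2, 3, 5, 6, 8, 9, 10}
Step 15: union(7, 6) -> merged; set of 7 now {0, 1, 2, 3, 4, 5, 6, 7, 8, 9, 10, 11, 13}
Step 16: find(5) -> no change; set of 5 is {0, 1, 2, 3, 4, 5, 6, 7, 8, 9, 10, 11, 13}
Step 17: union(3, 0) -> already same set; set of 3 now {0, 1, 2, 3, 4, 5, 6, 7, 8, 9, 10, 11, 13}
Step 18: union(7, 2) -> already same set; set of 7 now {0, 1, 2, 3, 4, 5, 6, 7, 8, 9, 10, 11, 13}
Step 19: union(10, 5) -> already same set; set of 10 now {0, 1, 2, 3, 4, 5, 6, 7, 8, 9, 10, 11, 13}
Set of 9: {0, 1, 2, 3, 4, 5, 6, 7, 8, 9, 10, 11, 13}; 12 is not a member.

Answer: no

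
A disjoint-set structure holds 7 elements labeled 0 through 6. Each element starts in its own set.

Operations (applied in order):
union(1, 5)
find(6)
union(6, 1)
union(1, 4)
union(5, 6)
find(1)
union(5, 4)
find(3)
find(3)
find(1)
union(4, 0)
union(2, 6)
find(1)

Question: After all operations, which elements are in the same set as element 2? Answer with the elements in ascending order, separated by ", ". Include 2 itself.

Step 1: union(1, 5) -> merged; set of 1 now {1, 5}
Step 2: find(6) -> no change; set of 6 is {6}
Step 3: union(6, 1) -> merged; set of 6 now {1, 5, 6}
Step 4: union(1, 4) -> merged; set of 1 now {1, 4, 5, 6}
Step 5: union(5, 6) -> already same set; set of 5 now {1, 4, 5, 6}
Step 6: find(1) -> no change; set of 1 is {1, 4, 5, 6}
Step 7: union(5, 4) -> already same set; set of 5 now {1, 4, 5, 6}
Step 8: find(3) -> no change; set of 3 is {3}
Step 9: find(3) -> no change; set of 3 is {3}
Step 10: find(1) -> no change; set of 1 is {1, 4, 5, 6}
Step 11: union(4, 0) -> merged; set of 4 now {0, 1, 4, 5, 6}
Step 12: union(2, 6) -> merged; set of 2 now {0, 1, 2, 4, 5, 6}
Step 13: find(1) -> no change; set of 1 is {0, 1, 2, 4, 5, 6}
Component of 2: {0, 1, 2, 4, 5, 6}

Answer: 0, 1, 2, 4, 5, 6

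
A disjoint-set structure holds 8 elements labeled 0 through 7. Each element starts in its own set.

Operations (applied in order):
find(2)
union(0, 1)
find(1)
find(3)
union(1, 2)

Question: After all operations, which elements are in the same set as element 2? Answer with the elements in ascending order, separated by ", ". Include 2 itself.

Step 1: find(2) -> no change; set of 2 is {2}
Step 2: union(0, 1) -> merged; set of 0 now {0, 1}
Step 3: find(1) -> no change; set of 1 is {0, 1}
Step 4: find(3) -> no change; set of 3 is {3}
Step 5: union(1, 2) -> merged; set of 1 now {0, 1, 2}
Component of 2: {0, 1, 2}

Answer: 0, 1, 2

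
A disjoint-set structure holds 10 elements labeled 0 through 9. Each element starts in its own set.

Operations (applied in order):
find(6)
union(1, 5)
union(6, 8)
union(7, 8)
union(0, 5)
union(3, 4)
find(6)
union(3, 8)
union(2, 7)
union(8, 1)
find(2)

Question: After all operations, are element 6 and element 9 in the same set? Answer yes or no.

Step 1: find(6) -> no change; set of 6 is {6}
Step 2: union(1, 5) -> merged; set of 1 now {1, 5}
Step 3: union(6, 8) -> merged; set of 6 now {6, 8}
Step 4: union(7, 8) -> merged; set of 7 now {6, 7, 8}
Step 5: union(0, 5) -> merged; set of 0 now {0, 1, 5}
Step 6: union(3, 4) -> merged; set of 3 now {3, 4}
Step 7: find(6) -> no change; set of 6 is {6, 7, 8}
Step 8: union(3, 8) -> merged; set of 3 now {3, 4, 6, 7, 8}
Step 9: union(2, 7) -> merged; set of 2 now {2, 3, 4, 6, 7, 8}
Step 10: union(8, 1) -> merged; set of 8 now {0, 1, 2, 3, 4, 5, 6, 7, 8}
Step 11: find(2) -> no change; set of 2 is {0, 1, 2, 3, 4, 5, 6, 7, 8}
Set of 6: {0, 1, 2, 3, 4, 5, 6, 7, 8}; 9 is not a member.

Answer: no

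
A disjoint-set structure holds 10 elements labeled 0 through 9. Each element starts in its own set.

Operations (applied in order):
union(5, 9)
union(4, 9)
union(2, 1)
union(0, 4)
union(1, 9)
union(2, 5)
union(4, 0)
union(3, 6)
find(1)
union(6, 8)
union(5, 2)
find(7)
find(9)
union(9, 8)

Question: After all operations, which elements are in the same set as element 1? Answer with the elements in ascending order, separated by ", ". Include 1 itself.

Step 1: union(5, 9) -> merged; set of 5 now {5, 9}
Step 2: union(4, 9) -> merged; set of 4 now {4, 5, 9}
Step 3: union(2, 1) -> merged; set of 2 now {1, 2}
Step 4: union(0, 4) -> merged; set of 0 now {0, 4, 5, 9}
Step 5: union(1, 9) -> merged; set of 1 now {0, 1, 2, 4, 5, 9}
Step 6: union(2, 5) -> already same set; set of 2 now {0, 1, 2, 4, 5, 9}
Step 7: union(4, 0) -> already same set; set of 4 now {0, 1, 2, 4, 5, 9}
Step 8: union(3, 6) -> merged; set of 3 now {3, 6}
Step 9: find(1) -> no change; set of 1 is {0, 1, 2, 4, 5, 9}
Step 10: union(6, 8) -> merged; set of 6 now {3, 6, 8}
Step 11: union(5, 2) -> already same set; set of 5 now {0, 1, 2, 4, 5, 9}
Step 12: find(7) -> no change; set of 7 is {7}
Step 13: find(9) -> no change; set of 9 is {0, 1, 2, 4, 5, 9}
Step 14: union(9, 8) -> merged; set of 9 now {0, 1, 2, 3, 4, 5, 6, 8, 9}
Component of 1: {0, 1, 2, 3, 4, 5, 6, 8, 9}

Answer: 0, 1, 2, 3, 4, 5, 6, 8, 9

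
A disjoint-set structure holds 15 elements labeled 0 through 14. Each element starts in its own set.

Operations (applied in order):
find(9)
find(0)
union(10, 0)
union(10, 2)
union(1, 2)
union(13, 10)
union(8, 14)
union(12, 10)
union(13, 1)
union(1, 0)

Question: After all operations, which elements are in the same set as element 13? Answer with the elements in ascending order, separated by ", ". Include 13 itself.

Step 1: find(9) -> no change; set of 9 is {9}
Step 2: find(0) -> no change; set of 0 is {0}
Step 3: union(10, 0) -> merged; set of 10 now {0, 10}
Step 4: union(10, 2) -> merged; set of 10 now {0, 2, 10}
Step 5: union(1, 2) -> merged; set of 1 now {0, 1, 2, 10}
Step 6: union(13, 10) -> merged; set of 13 now {0, 1, 2, 10, 13}
Step 7: union(8, 14) -> merged; set of 8 now {8, 14}
Step 8: union(12, 10) -> merged; set of 12 now {0, 1, 2, 10, 12, 13}
Step 9: union(13, 1) -> already same set; set of 13 now {0, 1, 2, 10, 12, 13}
Step 10: union(1, 0) -> already same set; set of 1 now {0, 1, 2, 10, 12, 13}
Component of 13: {0, 1, 2, 10, 12, 13}

Answer: 0, 1, 2, 10, 12, 13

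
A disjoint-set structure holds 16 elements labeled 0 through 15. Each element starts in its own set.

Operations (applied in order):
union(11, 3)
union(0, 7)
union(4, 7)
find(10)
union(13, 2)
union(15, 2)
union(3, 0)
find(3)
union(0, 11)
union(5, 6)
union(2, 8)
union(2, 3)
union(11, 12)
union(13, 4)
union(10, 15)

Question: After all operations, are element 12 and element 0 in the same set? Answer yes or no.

Answer: yes

Derivation:
Step 1: union(11, 3) -> merged; set of 11 now {3, 11}
Step 2: union(0, 7) -> merged; set of 0 now {0, 7}
Step 3: union(4, 7) -> merged; set of 4 now {0, 4, 7}
Step 4: find(10) -> no change; set of 10 is {10}
Step 5: union(13, 2) -> merged; set of 13 now {2, 13}
Step 6: union(15, 2) -> merged; set of 15 now {2, 13, 15}
Step 7: union(3, 0) -> merged; set of 3 now {0, 3, 4, 7, 11}
Step 8: find(3) -> no change; set of 3 is {0, 3, 4, 7, 11}
Step 9: union(0, 11) -> already same set; set of 0 now {0, 3, 4, 7, 11}
Step 10: union(5, 6) -> merged; set of 5 now {5, 6}
Step 11: union(2, 8) -> merged; set of 2 now {2, 8, 13, 15}
Step 12: union(2, 3) -> merged; set of 2 now {0, 2, 3, 4, 7, 8, 11, 13, 15}
Step 13: union(11, 12) -> merged; set of 11 now {0, 2, 3, 4, 7, 8, 11, 12, 13, 15}
Step 14: union(13, 4) -> already same set; set of 13 now {0, 2, 3, 4, 7, 8, 11, 12, 13, 15}
Step 15: union(10, 15) -> merged; set of 10 now {0, 2, 3, 4, 7, 8, 10, 11, 12, 13, 15}
Set of 12: {0, 2, 3, 4, 7, 8, 10, 11, 12, 13, 15}; 0 is a member.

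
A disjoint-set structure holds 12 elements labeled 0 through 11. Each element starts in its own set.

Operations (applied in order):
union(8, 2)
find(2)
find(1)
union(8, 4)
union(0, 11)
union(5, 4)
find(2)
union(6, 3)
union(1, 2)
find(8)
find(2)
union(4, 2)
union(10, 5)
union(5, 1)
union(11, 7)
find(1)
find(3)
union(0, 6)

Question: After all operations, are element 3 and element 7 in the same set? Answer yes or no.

Answer: yes

Derivation:
Step 1: union(8, 2) -> merged; set of 8 now {2, 8}
Step 2: find(2) -> no change; set of 2 is {2, 8}
Step 3: find(1) -> no change; set of 1 is {1}
Step 4: union(8, 4) -> merged; set of 8 now {2, 4, 8}
Step 5: union(0, 11) -> merged; set of 0 now {0, 11}
Step 6: union(5, 4) -> merged; set of 5 now {2, 4, 5, 8}
Step 7: find(2) -> no change; set of 2 is {2, 4, 5, 8}
Step 8: union(6, 3) -> merged; set of 6 now {3, 6}
Step 9: union(1, 2) -> merged; set of 1 now {1, 2, 4, 5, 8}
Step 10: find(8) -> no change; set of 8 is {1, 2, 4, 5, 8}
Step 11: find(2) -> no change; set of 2 is {1, 2, 4, 5, 8}
Step 12: union(4, 2) -> already same set; set of 4 now {1, 2, 4, 5, 8}
Step 13: union(10, 5) -> merged; set of 10 now {1, 2, 4, 5, 8, 10}
Step 14: union(5, 1) -> already same set; set of 5 now {1, 2, 4, 5, 8, 10}
Step 15: union(11, 7) -> merged; set of 11 now {0, 7, 11}
Step 16: find(1) -> no change; set of 1 is {1, 2, 4, 5, 8, 10}
Step 17: find(3) -> no change; set of 3 is {3, 6}
Step 18: union(0, 6) -> merged; set of 0 now {0, 3, 6, 7, 11}
Set of 3: {0, 3, 6, 7, 11}; 7 is a member.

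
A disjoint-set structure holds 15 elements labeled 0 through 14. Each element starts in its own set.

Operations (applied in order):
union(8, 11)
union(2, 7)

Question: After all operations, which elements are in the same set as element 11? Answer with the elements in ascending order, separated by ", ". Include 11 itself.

Step 1: union(8, 11) -> merged; set of 8 now {8, 11}
Step 2: union(2, 7) -> merged; set of 2 now {2, 7}
Component of 11: {8, 11}

Answer: 8, 11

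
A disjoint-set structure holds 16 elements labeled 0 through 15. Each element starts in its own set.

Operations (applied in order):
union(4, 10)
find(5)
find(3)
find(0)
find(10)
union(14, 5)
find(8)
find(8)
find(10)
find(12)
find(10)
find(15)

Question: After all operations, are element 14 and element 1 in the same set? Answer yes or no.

Step 1: union(4, 10) -> merged; set of 4 now {4, 10}
Step 2: find(5) -> no change; set of 5 is {5}
Step 3: find(3) -> no change; set of 3 is {3}
Step 4: find(0) -> no change; set of 0 is {0}
Step 5: find(10) -> no change; set of 10 is {4, 10}
Step 6: union(14, 5) -> merged; set of 14 now {5, 14}
Step 7: find(8) -> no change; set of 8 is {8}
Step 8: find(8) -> no change; set of 8 is {8}
Step 9: find(10) -> no change; set of 10 is {4, 10}
Step 10: find(12) -> no change; set of 12 is {12}
Step 11: find(10) -> no change; set of 10 is {4, 10}
Step 12: find(15) -> no change; set of 15 is {15}
Set of 14: {5, 14}; 1 is not a member.

Answer: no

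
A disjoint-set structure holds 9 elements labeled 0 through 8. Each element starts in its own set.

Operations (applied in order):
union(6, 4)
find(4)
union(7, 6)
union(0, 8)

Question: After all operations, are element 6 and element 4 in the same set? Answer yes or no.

Answer: yes

Derivation:
Step 1: union(6, 4) -> merged; set of 6 now {4, 6}
Step 2: find(4) -> no change; set of 4 is {4, 6}
Step 3: union(7, 6) -> merged; set of 7 now {4, 6, 7}
Step 4: union(0, 8) -> merged; set of 0 now {0, 8}
Set of 6: {4, 6, 7}; 4 is a member.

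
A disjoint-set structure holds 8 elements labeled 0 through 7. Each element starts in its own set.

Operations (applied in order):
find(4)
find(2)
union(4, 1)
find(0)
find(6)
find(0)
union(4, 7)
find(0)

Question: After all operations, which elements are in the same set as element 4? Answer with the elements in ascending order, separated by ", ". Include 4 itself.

Step 1: find(4) -> no change; set of 4 is {4}
Step 2: find(2) -> no change; set of 2 is {2}
Step 3: union(4, 1) -> merged; set of 4 now {1, 4}
Step 4: find(0) -> no change; set of 0 is {0}
Step 5: find(6) -> no change; set of 6 is {6}
Step 6: find(0) -> no change; set of 0 is {0}
Step 7: union(4, 7) -> merged; set of 4 now {1, 4, 7}
Step 8: find(0) -> no change; set of 0 is {0}
Component of 4: {1, 4, 7}

Answer: 1, 4, 7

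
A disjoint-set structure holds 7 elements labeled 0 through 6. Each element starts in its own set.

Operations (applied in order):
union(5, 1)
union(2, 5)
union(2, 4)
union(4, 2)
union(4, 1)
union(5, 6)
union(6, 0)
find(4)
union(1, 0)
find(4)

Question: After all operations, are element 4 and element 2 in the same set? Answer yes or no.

Step 1: union(5, 1) -> merged; set of 5 now {1, 5}
Step 2: union(2, 5) -> merged; set of 2 now {1, 2, 5}
Step 3: union(2, 4) -> merged; set of 2 now {1, 2, 4, 5}
Step 4: union(4, 2) -> already same set; set of 4 now {1, 2, 4, 5}
Step 5: union(4, 1) -> already same set; set of 4 now {1, 2, 4, 5}
Step 6: union(5, 6) -> merged; set of 5 now {1, 2, 4, 5, 6}
Step 7: union(6, 0) -> merged; set of 6 now {0, 1, 2, 4, 5, 6}
Step 8: find(4) -> no change; set of 4 is {0, 1, 2, 4, 5, 6}
Step 9: union(1, 0) -> already same set; set of 1 now {0, 1, 2, 4, 5, 6}
Step 10: find(4) -> no change; set of 4 is {0, 1, 2, 4, 5, 6}
Set of 4: {0, 1, 2, 4, 5, 6}; 2 is a member.

Answer: yes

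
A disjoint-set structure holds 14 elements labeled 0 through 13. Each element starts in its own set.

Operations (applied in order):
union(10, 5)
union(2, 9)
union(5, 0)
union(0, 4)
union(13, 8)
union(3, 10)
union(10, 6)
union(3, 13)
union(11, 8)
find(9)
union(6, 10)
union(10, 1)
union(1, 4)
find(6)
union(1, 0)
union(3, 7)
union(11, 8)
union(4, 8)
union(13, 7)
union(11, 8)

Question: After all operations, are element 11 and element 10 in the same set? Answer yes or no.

Step 1: union(10, 5) -> merged; set of 10 now {5, 10}
Step 2: union(2, 9) -> merged; set of 2 now {2, 9}
Step 3: union(5, 0) -> merged; set of 5 now {0, 5, 10}
Step 4: union(0, 4) -> merged; set of 0 now {0, 4, 5, 10}
Step 5: union(13, 8) -> merged; set of 13 now {8, 13}
Step 6: union(3, 10) -> merged; set of 3 now {0, 3, 4, 5, 10}
Step 7: union(10, 6) -> merged; set of 10 now {0, 3, 4, 5, 6, 10}
Step 8: union(3, 13) -> merged; set of 3 now {0, 3, 4, 5, 6, 8, 10, 13}
Step 9: union(11, 8) -> merged; set of 11 now {0, 3, 4, 5, 6, 8, 10, 11, 13}
Step 10: find(9) -> no change; set of 9 is {2, 9}
Step 11: union(6, 10) -> already same set; set of 6 now {0, 3, 4, 5, 6, 8, 10, 11, 13}
Step 12: union(10, 1) -> merged; set of 10 now {0, 1, 3, 4, 5, 6, 8, 10, 11, 13}
Step 13: union(1, 4) -> already same set; set of 1 now {0, 1, 3, 4, 5, 6, 8, 10, 11, 13}
Step 14: find(6) -> no change; set of 6 is {0, 1, 3, 4, 5, 6, 8, 10, 11, 13}
Step 15: union(1, 0) -> already same set; set of 1 now {0, 1, 3, 4, 5, 6, 8, 10, 11, 13}
Step 16: union(3, 7) -> merged; set of 3 now {0, 1, 3, 4, 5, 6, 7, 8, 10, 11, 13}
Step 17: union(11, 8) -> already same set; set of 11 now {0, 1, 3, 4, 5, 6, 7, 8, 10, 11, 13}
Step 18: union(4, 8) -> already same set; set of 4 now {0, 1, 3, 4, 5, 6, 7, 8, 10, 11, 13}
Step 19: union(13, 7) -> already same set; set of 13 now {0, 1, 3, 4, 5, 6, 7, 8, 10, 11, 13}
Step 20: union(11, 8) -> already same set; set of 11 now {0, 1, 3, 4, 5, 6, 7, 8, 10, 11, 13}
Set of 11: {0, 1, 3, 4, 5, 6, 7, 8, 10, 11, 13}; 10 is a member.

Answer: yes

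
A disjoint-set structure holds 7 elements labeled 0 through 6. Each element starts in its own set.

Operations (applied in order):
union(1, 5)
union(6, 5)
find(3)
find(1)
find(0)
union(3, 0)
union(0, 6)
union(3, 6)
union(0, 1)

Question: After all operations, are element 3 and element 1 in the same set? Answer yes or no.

Answer: yes

Derivation:
Step 1: union(1, 5) -> merged; set of 1 now {1, 5}
Step 2: union(6, 5) -> merged; set of 6 now {1, 5, 6}
Step 3: find(3) -> no change; set of 3 is {3}
Step 4: find(1) -> no change; set of 1 is {1, 5, 6}
Step 5: find(0) -> no change; set of 0 is {0}
Step 6: union(3, 0) -> merged; set of 3 now {0, 3}
Step 7: union(0, 6) -> merged; set of 0 now {0, 1, 3, 5, 6}
Step 8: union(3, 6) -> already same set; set of 3 now {0, 1, 3, 5, 6}
Step 9: union(0, 1) -> already same set; set of 0 now {0, 1, 3, 5, 6}
Set of 3: {0, 1, 3, 5, 6}; 1 is a member.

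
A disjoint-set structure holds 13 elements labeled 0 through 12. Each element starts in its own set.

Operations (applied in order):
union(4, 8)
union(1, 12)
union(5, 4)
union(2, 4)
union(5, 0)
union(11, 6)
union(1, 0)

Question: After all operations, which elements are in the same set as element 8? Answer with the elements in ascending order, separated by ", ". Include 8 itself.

Answer: 0, 1, 2, 4, 5, 8, 12

Derivation:
Step 1: union(4, 8) -> merged; set of 4 now {4, 8}
Step 2: union(1, 12) -> merged; set of 1 now {1, 12}
Step 3: union(5, 4) -> merged; set of 5 now {4, 5, 8}
Step 4: union(2, 4) -> merged; set of 2 now {2, 4, 5, 8}
Step 5: union(5, 0) -> merged; set of 5 now {0, 2, 4, 5, 8}
Step 6: union(11, 6) -> merged; set of 11 now {6, 11}
Step 7: union(1, 0) -> merged; set of 1 now {0, 1, 2, 4, 5, 8, 12}
Component of 8: {0, 1, 2, 4, 5, 8, 12}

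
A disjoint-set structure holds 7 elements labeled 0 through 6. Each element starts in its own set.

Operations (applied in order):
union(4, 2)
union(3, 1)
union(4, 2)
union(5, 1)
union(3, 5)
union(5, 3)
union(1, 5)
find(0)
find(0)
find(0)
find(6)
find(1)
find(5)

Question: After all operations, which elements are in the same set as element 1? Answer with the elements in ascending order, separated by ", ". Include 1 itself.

Answer: 1, 3, 5

Derivation:
Step 1: union(4, 2) -> merged; set of 4 now {2, 4}
Step 2: union(3, 1) -> merged; set of 3 now {1, 3}
Step 3: union(4, 2) -> already same set; set of 4 now {2, 4}
Step 4: union(5, 1) -> merged; set of 5 now {1, 3, 5}
Step 5: union(3, 5) -> already same set; set of 3 now {1, 3, 5}
Step 6: union(5, 3) -> already same set; set of 5 now {1, 3, 5}
Step 7: union(1, 5) -> already same set; set of 1 now {1, 3, 5}
Step 8: find(0) -> no change; set of 0 is {0}
Step 9: find(0) -> no change; set of 0 is {0}
Step 10: find(0) -> no change; set of 0 is {0}
Step 11: find(6) -> no change; set of 6 is {6}
Step 12: find(1) -> no change; set of 1 is {1, 3, 5}
Step 13: find(5) -> no change; set of 5 is {1, 3, 5}
Component of 1: {1, 3, 5}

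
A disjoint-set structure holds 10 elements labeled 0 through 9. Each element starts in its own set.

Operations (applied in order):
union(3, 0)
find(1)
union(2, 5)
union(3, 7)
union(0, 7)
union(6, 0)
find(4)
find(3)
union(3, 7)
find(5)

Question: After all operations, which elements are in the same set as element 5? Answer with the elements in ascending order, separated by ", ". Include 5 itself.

Answer: 2, 5

Derivation:
Step 1: union(3, 0) -> merged; set of 3 now {0, 3}
Step 2: find(1) -> no change; set of 1 is {1}
Step 3: union(2, 5) -> merged; set of 2 now {2, 5}
Step 4: union(3, 7) -> merged; set of 3 now {0, 3, 7}
Step 5: union(0, 7) -> already same set; set of 0 now {0, 3, 7}
Step 6: union(6, 0) -> merged; set of 6 now {0, 3, 6, 7}
Step 7: find(4) -> no change; set of 4 is {4}
Step 8: find(3) -> no change; set of 3 is {0, 3, 6, 7}
Step 9: union(3, 7) -> already same set; set of 3 now {0, 3, 6, 7}
Step 10: find(5) -> no change; set of 5 is {2, 5}
Component of 5: {2, 5}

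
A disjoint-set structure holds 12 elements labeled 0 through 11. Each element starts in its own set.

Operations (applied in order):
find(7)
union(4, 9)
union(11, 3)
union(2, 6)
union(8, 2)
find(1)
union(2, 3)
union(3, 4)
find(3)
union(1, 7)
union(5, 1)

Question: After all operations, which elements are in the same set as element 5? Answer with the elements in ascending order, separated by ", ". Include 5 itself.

Answer: 1, 5, 7

Derivation:
Step 1: find(7) -> no change; set of 7 is {7}
Step 2: union(4, 9) -> merged; set of 4 now {4, 9}
Step 3: union(11, 3) -> merged; set of 11 now {3, 11}
Step 4: union(2, 6) -> merged; set of 2 now {2, 6}
Step 5: union(8, 2) -> merged; set of 8 now {2, 6, 8}
Step 6: find(1) -> no change; set of 1 is {1}
Step 7: union(2, 3) -> merged; set of 2 now {2, 3, 6, 8, 11}
Step 8: union(3, 4) -> merged; set of 3 now {2, 3, 4, 6, 8, 9, 11}
Step 9: find(3) -> no change; set of 3 is {2, 3, 4, 6, 8, 9, 11}
Step 10: union(1, 7) -> merged; set of 1 now {1, 7}
Step 11: union(5, 1) -> merged; set of 5 now {1, 5, 7}
Component of 5: {1, 5, 7}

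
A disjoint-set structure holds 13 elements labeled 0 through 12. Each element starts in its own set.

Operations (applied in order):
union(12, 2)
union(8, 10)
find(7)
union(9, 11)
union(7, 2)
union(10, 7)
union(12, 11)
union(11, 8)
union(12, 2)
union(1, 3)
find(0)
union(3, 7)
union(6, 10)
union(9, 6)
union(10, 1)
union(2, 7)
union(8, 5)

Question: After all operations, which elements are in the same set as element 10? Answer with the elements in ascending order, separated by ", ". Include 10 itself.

Answer: 1, 2, 3, 5, 6, 7, 8, 9, 10, 11, 12

Derivation:
Step 1: union(12, 2) -> merged; set of 12 now {2, 12}
Step 2: union(8, 10) -> merged; set of 8 now {8, 10}
Step 3: find(7) -> no change; set of 7 is {7}
Step 4: union(9, 11) -> merged; set of 9 now {9, 11}
Step 5: union(7, 2) -> merged; set of 7 now {2, 7, 12}
Step 6: union(10, 7) -> merged; set of 10 now {2, 7, 8, 10, 12}
Step 7: union(12, 11) -> merged; set of 12 now {2, 7, 8, 9, 10, 11, 12}
Step 8: union(11, 8) -> already same set; set of 11 now {2, 7, 8, 9, 10, 11, 12}
Step 9: union(12, 2) -> already same set; set of 12 now {2, 7, 8, 9, 10, 11, 12}
Step 10: union(1, 3) -> merged; set of 1 now {1, 3}
Step 11: find(0) -> no change; set of 0 is {0}
Step 12: union(3, 7) -> merged; set of 3 now {1, 2, 3, 7, 8, 9, 10, 11, 12}
Step 13: union(6, 10) -> merged; set of 6 now {1, 2, 3, 6, 7, 8, 9, 10, 11, 12}
Step 14: union(9, 6) -> already same set; set of 9 now {1, 2, 3, 6, 7, 8, 9, 10, 11, 12}
Step 15: union(10, 1) -> already same set; set of 10 now {1, 2, 3, 6, 7, 8, 9, 10, 11, 12}
Step 16: union(2, 7) -> already same set; set of 2 now {1, 2, 3, 6, 7, 8, 9, 10, 11, 12}
Step 17: union(8, 5) -> merged; set of 8 now {1, 2, 3, 5, 6, 7, 8, 9, 10, 11, 12}
Component of 10: {1, 2, 3, 5, 6, 7, 8, 9, 10, 11, 12}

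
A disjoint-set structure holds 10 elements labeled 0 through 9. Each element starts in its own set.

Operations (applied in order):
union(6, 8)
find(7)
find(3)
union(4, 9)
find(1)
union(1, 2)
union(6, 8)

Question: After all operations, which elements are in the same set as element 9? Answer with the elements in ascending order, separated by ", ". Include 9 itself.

Answer: 4, 9

Derivation:
Step 1: union(6, 8) -> merged; set of 6 now {6, 8}
Step 2: find(7) -> no change; set of 7 is {7}
Step 3: find(3) -> no change; set of 3 is {3}
Step 4: union(4, 9) -> merged; set of 4 now {4, 9}
Step 5: find(1) -> no change; set of 1 is {1}
Step 6: union(1, 2) -> merged; set of 1 now {1, 2}
Step 7: union(6, 8) -> already same set; set of 6 now {6, 8}
Component of 9: {4, 9}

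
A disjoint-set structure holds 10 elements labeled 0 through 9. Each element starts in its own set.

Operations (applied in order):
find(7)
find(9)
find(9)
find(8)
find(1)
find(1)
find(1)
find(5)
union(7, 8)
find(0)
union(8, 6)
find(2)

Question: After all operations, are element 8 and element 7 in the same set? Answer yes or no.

Step 1: find(7) -> no change; set of 7 is {7}
Step 2: find(9) -> no change; set of 9 is {9}
Step 3: find(9) -> no change; set of 9 is {9}
Step 4: find(8) -> no change; set of 8 is {8}
Step 5: find(1) -> no change; set of 1 is {1}
Step 6: find(1) -> no change; set of 1 is {1}
Step 7: find(1) -> no change; set of 1 is {1}
Step 8: find(5) -> no change; set of 5 is {5}
Step 9: union(7, 8) -> merged; set of 7 now {7, 8}
Step 10: find(0) -> no change; set of 0 is {0}
Step 11: union(8, 6) -> merged; set of 8 now {6, 7, 8}
Step 12: find(2) -> no change; set of 2 is {2}
Set of 8: {6, 7, 8}; 7 is a member.

Answer: yes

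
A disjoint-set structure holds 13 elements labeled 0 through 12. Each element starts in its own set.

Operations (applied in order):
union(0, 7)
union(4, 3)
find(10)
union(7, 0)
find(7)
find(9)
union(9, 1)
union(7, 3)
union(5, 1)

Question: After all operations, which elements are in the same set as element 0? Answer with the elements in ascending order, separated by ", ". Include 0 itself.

Step 1: union(0, 7) -> merged; set of 0 now {0, 7}
Step 2: union(4, 3) -> merged; set of 4 now {3, 4}
Step 3: find(10) -> no change; set of 10 is {10}
Step 4: union(7, 0) -> already same set; set of 7 now {0, 7}
Step 5: find(7) -> no change; set of 7 is {0, 7}
Step 6: find(9) -> no change; set of 9 is {9}
Step 7: union(9, 1) -> merged; set of 9 now {1, 9}
Step 8: union(7, 3) -> merged; set of 7 now {0, 3, 4, 7}
Step 9: union(5, 1) -> merged; set of 5 now {1, 5, 9}
Component of 0: {0, 3, 4, 7}

Answer: 0, 3, 4, 7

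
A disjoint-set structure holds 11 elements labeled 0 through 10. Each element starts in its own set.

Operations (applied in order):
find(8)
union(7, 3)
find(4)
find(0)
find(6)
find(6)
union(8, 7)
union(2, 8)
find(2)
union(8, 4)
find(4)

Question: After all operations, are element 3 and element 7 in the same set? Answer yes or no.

Answer: yes

Derivation:
Step 1: find(8) -> no change; set of 8 is {8}
Step 2: union(7, 3) -> merged; set of 7 now {3, 7}
Step 3: find(4) -> no change; set of 4 is {4}
Step 4: find(0) -> no change; set of 0 is {0}
Step 5: find(6) -> no change; set of 6 is {6}
Step 6: find(6) -> no change; set of 6 is {6}
Step 7: union(8, 7) -> merged; set of 8 now {3, 7, 8}
Step 8: union(2, 8) -> merged; set of 2 now {2, 3, 7, 8}
Step 9: find(2) -> no change; set of 2 is {2, 3, 7, 8}
Step 10: union(8, 4) -> merged; set of 8 now {2, 3, 4, 7, 8}
Step 11: find(4) -> no change; set of 4 is {2, 3, 4, 7, 8}
Set of 3: {2, 3, 4, 7, 8}; 7 is a member.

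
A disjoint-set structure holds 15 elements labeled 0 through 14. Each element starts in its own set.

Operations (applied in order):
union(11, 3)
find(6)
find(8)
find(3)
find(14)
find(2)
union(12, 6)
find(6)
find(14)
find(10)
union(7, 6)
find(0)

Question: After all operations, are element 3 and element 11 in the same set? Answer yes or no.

Answer: yes

Derivation:
Step 1: union(11, 3) -> merged; set of 11 now {3, 11}
Step 2: find(6) -> no change; set of 6 is {6}
Step 3: find(8) -> no change; set of 8 is {8}
Step 4: find(3) -> no change; set of 3 is {3, 11}
Step 5: find(14) -> no change; set of 14 is {14}
Step 6: find(2) -> no change; set of 2 is {2}
Step 7: union(12, 6) -> merged; set of 12 now {6, 12}
Step 8: find(6) -> no change; set of 6 is {6, 12}
Step 9: find(14) -> no change; set of 14 is {14}
Step 10: find(10) -> no change; set of 10 is {10}
Step 11: union(7, 6) -> merged; set of 7 now {6, 7, 12}
Step 12: find(0) -> no change; set of 0 is {0}
Set of 3: {3, 11}; 11 is a member.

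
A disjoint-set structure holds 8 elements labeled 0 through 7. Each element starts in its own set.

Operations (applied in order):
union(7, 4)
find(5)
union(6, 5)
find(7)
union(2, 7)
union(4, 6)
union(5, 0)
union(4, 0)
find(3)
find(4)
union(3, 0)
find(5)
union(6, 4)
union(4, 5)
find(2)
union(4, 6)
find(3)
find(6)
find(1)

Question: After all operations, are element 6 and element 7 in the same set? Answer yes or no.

Step 1: union(7, 4) -> merged; set of 7 now {4, 7}
Step 2: find(5) -> no change; set of 5 is {5}
Step 3: union(6, 5) -> merged; set of 6 now {5, 6}
Step 4: find(7) -> no change; set of 7 is {4, 7}
Step 5: union(2, 7) -> merged; set of 2 now {2, 4, 7}
Step 6: union(4, 6) -> merged; set of 4 now {2, 4, 5, 6, 7}
Step 7: union(5, 0) -> merged; set of 5 now {0, 2, 4, 5, 6, 7}
Step 8: union(4, 0) -> already same set; set of 4 now {0, 2, 4, 5, 6, 7}
Step 9: find(3) -> no change; set of 3 is {3}
Step 10: find(4) -> no change; set of 4 is {0, 2, 4, 5, 6, 7}
Step 11: union(3, 0) -> merged; set of 3 now {0, 2, 3, 4, 5, 6, 7}
Step 12: find(5) -> no change; set of 5 is {0, 2, 3, 4, 5, 6, 7}
Step 13: union(6, 4) -> already same set; set of 6 now {0, 2, 3, 4, 5, 6, 7}
Step 14: union(4, 5) -> already same set; set of 4 now {0, 2, 3, 4, 5, 6, 7}
Step 15: find(2) -> no change; set of 2 is {0, 2, 3, 4, 5, 6, 7}
Step 16: union(4, 6) -> already same set; set of 4 now {0, 2, 3, 4, 5, 6, 7}
Step 17: find(3) -> no change; set of 3 is {0, 2, 3, 4, 5, 6, 7}
Step 18: find(6) -> no change; set of 6 is {0, 2, 3, 4, 5, 6, 7}
Step 19: find(1) -> no change; set of 1 is {1}
Set of 6: {0, 2, 3, 4, 5, 6, 7}; 7 is a member.

Answer: yes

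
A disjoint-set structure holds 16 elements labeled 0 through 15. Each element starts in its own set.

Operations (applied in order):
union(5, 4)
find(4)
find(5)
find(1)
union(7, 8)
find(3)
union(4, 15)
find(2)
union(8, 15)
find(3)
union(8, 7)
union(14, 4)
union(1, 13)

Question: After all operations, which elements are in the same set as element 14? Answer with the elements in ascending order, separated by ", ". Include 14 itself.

Step 1: union(5, 4) -> merged; set of 5 now {4, 5}
Step 2: find(4) -> no change; set of 4 is {4, 5}
Step 3: find(5) -> no change; set of 5 is {4, 5}
Step 4: find(1) -> no change; set of 1 is {1}
Step 5: union(7, 8) -> merged; set of 7 now {7, 8}
Step 6: find(3) -> no change; set of 3 is {3}
Step 7: union(4, 15) -> merged; set of 4 now {4, 5, 15}
Step 8: find(2) -> no change; set of 2 is {2}
Step 9: union(8, 15) -> merged; set of 8 now {4, 5, 7, 8, 15}
Step 10: find(3) -> no change; set of 3 is {3}
Step 11: union(8, 7) -> already same set; set of 8 now {4, 5, 7, 8, 15}
Step 12: union(14, 4) -> merged; set of 14 now {4, 5, 7, 8, 14, 15}
Step 13: union(1, 13) -> merged; set of 1 now {1, 13}
Component of 14: {4, 5, 7, 8, 14, 15}

Answer: 4, 5, 7, 8, 14, 15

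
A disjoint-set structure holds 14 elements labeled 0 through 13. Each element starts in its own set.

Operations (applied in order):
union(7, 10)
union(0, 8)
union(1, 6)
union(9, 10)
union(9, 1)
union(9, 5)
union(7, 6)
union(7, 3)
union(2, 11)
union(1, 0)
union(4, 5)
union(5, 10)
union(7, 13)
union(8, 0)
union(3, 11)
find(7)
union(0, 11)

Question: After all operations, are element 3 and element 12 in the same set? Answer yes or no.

Step 1: union(7, 10) -> merged; set of 7 now {7, 10}
Step 2: union(0, 8) -> merged; set of 0 now {0, 8}
Step 3: union(1, 6) -> merged; set of 1 now {1, 6}
Step 4: union(9, 10) -> merged; set of 9 now {7, 9, 10}
Step 5: union(9, 1) -> merged; set of 9 now {1, 6, 7, 9, 10}
Step 6: union(9, 5) -> merged; set of 9 now {1, 5, 6, 7, 9, 10}
Step 7: union(7, 6) -> already same set; set of 7 now {1, 5, 6, 7, 9, 10}
Step 8: union(7, 3) -> merged; set of 7 now {1, 3, 5, 6, 7, 9, 10}
Step 9: union(2, 11) -> merged; set of 2 now {2, 11}
Step 10: union(1, 0) -> merged; set of 1 now {0, 1, 3, 5, 6, 7, 8, 9, 10}
Step 11: union(4, 5) -> merged; set of 4 now {0, 1, 3, 4, 5, 6, 7, 8, 9, 10}
Step 12: union(5, 10) -> already same set; set of 5 now {0, 1, 3, 4, 5, 6, 7, 8, 9, 10}
Step 13: union(7, 13) -> merged; set of 7 now {0, 1, 3, 4, 5, 6, 7, 8, 9, 10, 13}
Step 14: union(8, 0) -> already same set; set of 8 now {0, 1, 3, 4, 5, 6, 7, 8, 9, 10, 13}
Step 15: union(3, 11) -> merged; set of 3 now {0, 1, 2, 3, 4, 5, 6, 7, 8, 9, 10, 11, 13}
Step 16: find(7) -> no change; set of 7 is {0, 1, 2, 3, 4, 5, 6, 7, 8, 9, 10, 11, 13}
Step 17: union(0, 11) -> already same set; set of 0 now {0, 1, 2, 3, 4, 5, 6, 7, 8, 9, 10, 11, 13}
Set of 3: {0, 1, 2, 3, 4, 5, 6, 7, 8, 9, 10, 11, 13}; 12 is not a member.

Answer: no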